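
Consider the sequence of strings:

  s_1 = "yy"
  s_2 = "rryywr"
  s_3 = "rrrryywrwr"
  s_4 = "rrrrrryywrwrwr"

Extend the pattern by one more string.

rrrrrrrryywrwrwrwr

Each term wraps the previous one in rr on the left and wr on the right.
One more step from rrrrrryywrwrwr gives the answer.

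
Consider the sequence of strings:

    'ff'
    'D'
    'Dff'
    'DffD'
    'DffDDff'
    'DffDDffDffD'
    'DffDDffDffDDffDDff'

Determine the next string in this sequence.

DffDDffDffDDffDDffDffDDffDffD

This is a Fibonacci-style word recurrence s(k) = s(k−1)·s(k−2): e.g. D·ff = Dff.
The next term joins DffDDffDffDDffDDff and DffDDffDffD.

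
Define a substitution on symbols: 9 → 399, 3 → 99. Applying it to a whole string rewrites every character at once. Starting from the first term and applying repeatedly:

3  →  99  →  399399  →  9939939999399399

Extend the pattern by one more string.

φ(9939939999399399) expands symbol-by-symbol to 399 399 99 399 399 99 399 399 399 399 99 399 399 99 399 399; joining the 16 pieces gives the next term.

39939999399399993993993993999939939999399399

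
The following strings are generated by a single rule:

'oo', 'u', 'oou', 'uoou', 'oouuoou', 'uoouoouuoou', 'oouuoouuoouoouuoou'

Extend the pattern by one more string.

Each term (from the third on) is the two preceding terms concatenated in order: term 3 = oo·u = oou.
The next term joins uoouoouuoou and oouuoouuoouoouuoou.

uoouoouuoouoouuoouuoouoouuoou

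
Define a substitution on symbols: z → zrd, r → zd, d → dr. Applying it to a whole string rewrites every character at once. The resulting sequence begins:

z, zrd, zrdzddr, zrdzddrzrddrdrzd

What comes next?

zrdzddrzrddrdrzdzrdzddrdrzddrzdzrddr

φ(zrdzddrzrddrdrzd) expands symbol-by-symbol to zrd zd dr zrd dr dr zd zrd zd dr dr zd dr zd zrd dr; joining the 16 pieces gives the next term.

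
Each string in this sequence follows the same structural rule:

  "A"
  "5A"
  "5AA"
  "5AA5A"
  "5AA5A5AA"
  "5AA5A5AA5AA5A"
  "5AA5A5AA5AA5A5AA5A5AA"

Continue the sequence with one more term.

5AA5A5AA5AA5A5AA5A5AA5AA5A5AA5AA5A

From term 3 onward, concatenate the last term with the second-to-last: 5A·A = 5AA, 5AA·5A = 5AA5A, …
So term 8 is 5AA5A5AA5AA5A5AA5A5AA·5AA5A5AA5AA5A.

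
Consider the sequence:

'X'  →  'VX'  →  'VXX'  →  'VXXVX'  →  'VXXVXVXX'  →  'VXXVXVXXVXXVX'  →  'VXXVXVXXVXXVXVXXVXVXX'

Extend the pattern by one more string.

VXXVXVXXVXXVXVXXVXVXXVXXVXVXXVXXVX

This is a Fibonacci-style word recurrence s(k) = s(k−1)·s(k−2): e.g. VX·X = VXX.
The next term joins VXXVXVXXVXXVXVXXVXVXX and VXXVXVXXVXXVX.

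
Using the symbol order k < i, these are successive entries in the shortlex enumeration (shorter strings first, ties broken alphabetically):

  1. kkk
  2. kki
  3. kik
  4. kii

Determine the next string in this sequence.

Treat kii as a base-2 numeral over the given alphabet and add one, carrying through any trailing i's.

ikk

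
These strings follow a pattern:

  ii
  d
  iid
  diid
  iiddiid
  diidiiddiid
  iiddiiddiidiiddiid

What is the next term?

This is a Fibonacci-style word recurrence s(k) = s(k−2)·s(k−1): e.g. ii·d = iid.
So term 8 is diidiiddiid·iiddiiddiidiiddiid.

diidiiddiidiiddiiddiidiiddiid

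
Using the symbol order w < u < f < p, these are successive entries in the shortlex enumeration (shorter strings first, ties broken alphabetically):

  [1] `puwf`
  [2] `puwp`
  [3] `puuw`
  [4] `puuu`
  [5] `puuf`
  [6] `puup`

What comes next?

Find the rightmost character of puup below p, bump it to the next letter, and reset everything to its right to w.

pufw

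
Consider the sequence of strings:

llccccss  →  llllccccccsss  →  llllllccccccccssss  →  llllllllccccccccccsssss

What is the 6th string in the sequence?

llllllllllllccccccccccccccsssssss

The n-th term is 2n l's then 2n+2 c's then n+1 s's (n = 1, 2, …).
At n = 6 the blocks have lengths 12, 14, 7.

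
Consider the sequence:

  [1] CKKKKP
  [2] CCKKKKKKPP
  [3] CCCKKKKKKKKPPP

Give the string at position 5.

CCCCCKKKKKKKKKKKKPPPPP

The n-th term is n C's then 2n+2 K's then n P's (n = 1, 2, …).
Setting n = 5 gives 5, 12, 5 characters in each block.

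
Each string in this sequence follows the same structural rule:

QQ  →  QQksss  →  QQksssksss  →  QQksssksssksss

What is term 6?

QQksssksssksssksssksss

The strings grow by a fixed suffix ksss each time.
From QQksssksssksss, 2 further steps: QQksssksssksss → QQksssksssksssksss → (answer).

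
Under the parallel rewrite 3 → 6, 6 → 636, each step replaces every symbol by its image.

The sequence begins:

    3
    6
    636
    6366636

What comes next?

63666366366366636

Rewriting each symbol of 6366636: 6→636, 3→6, 6→636, 6→636, 6→636, 3→6, 6→636, which concatenates to 636 6 636 636 636 6 636.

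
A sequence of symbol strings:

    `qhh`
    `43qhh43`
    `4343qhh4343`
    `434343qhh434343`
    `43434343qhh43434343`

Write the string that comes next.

4343434343qhh4343434343

s(k+1) = 43·s(k)·43, so each term gains 43 as a prefix and 43 as a suffix.
One more step from 43434343qhh43434343 gives the answer.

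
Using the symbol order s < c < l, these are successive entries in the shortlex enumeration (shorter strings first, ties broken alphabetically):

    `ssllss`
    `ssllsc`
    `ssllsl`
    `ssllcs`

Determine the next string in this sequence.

The successor of ssllcs increments the rightmost position that isn't already l and resets every position after it to s.

ssllcc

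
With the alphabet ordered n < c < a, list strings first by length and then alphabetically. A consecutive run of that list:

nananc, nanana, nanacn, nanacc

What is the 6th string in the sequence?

nanaan

Stepping forward 2 times from nanacc: nanacc → nanaca, then the target.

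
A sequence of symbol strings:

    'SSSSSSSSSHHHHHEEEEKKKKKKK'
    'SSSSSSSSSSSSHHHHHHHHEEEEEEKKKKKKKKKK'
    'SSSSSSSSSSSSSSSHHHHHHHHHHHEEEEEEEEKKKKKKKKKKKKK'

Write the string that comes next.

Each string has the form S^{3n+3} H^{3n-1} E^{2n} K^{3n+1}, where the shown terms are n = 2, 3, 4.
Setting n = 5 gives 18, 14, 10, 16 characters in each block.

SSSSSSSSSSSSSSSSSSHHHHHHHHHHHHHHEEEEEEEEEEKKKKKKKKKKKKKKKK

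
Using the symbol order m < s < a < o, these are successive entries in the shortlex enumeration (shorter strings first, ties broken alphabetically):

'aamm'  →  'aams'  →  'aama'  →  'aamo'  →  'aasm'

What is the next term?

aass

Treat aasm as a base-4 numeral over the given alphabet and add one, carrying through any trailing o's.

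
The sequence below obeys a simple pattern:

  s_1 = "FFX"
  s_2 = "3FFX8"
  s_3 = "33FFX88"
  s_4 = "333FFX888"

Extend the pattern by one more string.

Every step adds 3 to the front and 8 to the end of the previous string.
Applying this once more to 333FFX888:

3333FFX8888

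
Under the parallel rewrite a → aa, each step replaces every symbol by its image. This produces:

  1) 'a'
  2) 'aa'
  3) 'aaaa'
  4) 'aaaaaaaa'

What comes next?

aaaaaaaaaaaaaaaa

Expanding aaaaaaaa: a→aa, a→aa, a→aa, a→aa, a→aa, a→aa, a→aa, a→aa. Concatenated: aa aa aa aa aa aa aa aa.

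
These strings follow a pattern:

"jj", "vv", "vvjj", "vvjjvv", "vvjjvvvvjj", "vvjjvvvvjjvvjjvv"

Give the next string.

From term 3 onward, concatenate the last term with the second-to-last: vv·jj = vvjj, vvjj·vv = vvjjvv, …
The next term joins vvjjvvvvjjvvjjvv and vvjjvvvvjj.

vvjjvvvvjjvvjjvvvvjjvvvvjj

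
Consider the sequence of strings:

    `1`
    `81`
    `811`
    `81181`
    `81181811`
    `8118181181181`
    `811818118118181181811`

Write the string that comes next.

Each term (from the third on) is the previous term followed by the one before it: term 3 = 81·1 = 811.
So term 8 is 811818118118181181811·8118181181181.

8118181181181811818118118181181181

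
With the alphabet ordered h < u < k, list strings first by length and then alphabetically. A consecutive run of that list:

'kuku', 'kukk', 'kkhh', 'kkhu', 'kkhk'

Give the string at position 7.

kkuu

Continuing the enumeration 2 steps past kkhk: kkhk → kkuh → (answer).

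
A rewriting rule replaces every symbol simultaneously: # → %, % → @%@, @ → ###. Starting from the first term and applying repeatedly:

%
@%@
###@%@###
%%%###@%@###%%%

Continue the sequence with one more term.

Rewriting the 15 symbols of %%%###@%@###%%% one by one yields @%@ @%@ @%@ % % % ### @%@ ### % % % @%@ @%@ @%@; concatenated:

@%@@%@@%@%%%###@%@###%%%@%@@%@@%@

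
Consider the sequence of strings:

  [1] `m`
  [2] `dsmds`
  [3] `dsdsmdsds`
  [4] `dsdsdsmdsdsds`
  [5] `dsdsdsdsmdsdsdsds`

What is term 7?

Each term wraps the previous one in ds on the left and ds on the right.
From dsdsdsdsmdsdsdsds, 2 further steps: dsdsdsdsmdsdsdsds → dsdsdsdsdsmdsdsdsdsds → (answer).

dsdsdsdsdsdsmdsdsdsdsdsds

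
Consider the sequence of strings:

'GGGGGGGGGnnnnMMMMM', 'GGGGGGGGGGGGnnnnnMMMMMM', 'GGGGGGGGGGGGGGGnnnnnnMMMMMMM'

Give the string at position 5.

GGGGGGGGGGGGGGGGGGGGGnnnnnnnnMMMMMMMMM

Reading off run lengths: G runs 9, 12, 15; n runs 4, 5, 6; M runs 5, 6, 7 — each is linear in n, where the shown terms are n = 2, 3, 4.
At n = 6 the blocks have lengths 21, 8, 9.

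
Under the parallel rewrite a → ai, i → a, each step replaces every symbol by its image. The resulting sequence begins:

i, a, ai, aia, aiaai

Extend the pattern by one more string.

aiaaiaia

Apply φ to aiaai symbol by symbol: a→ai, i→a, a→ai, a→ai, i→a; joined: ai a ai ai a.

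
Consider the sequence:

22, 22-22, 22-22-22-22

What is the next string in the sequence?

22-22-22-22-22-22-22-22

Each string is two copies of the previous one joined by '-'.
So the next term is two copies of 22-22-22-22 with '-' between the halves.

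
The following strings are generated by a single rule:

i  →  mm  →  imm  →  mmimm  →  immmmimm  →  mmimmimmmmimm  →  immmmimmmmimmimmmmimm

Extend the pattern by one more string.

mmimmimmmmimmimmmmimmmmimmimmmmimm

Each term (from the third on) is the two preceding terms concatenated in order: term 3 = i·mm = imm.
So term 8 is mmimmimmmmimm·immmmimmmmimmimmmmimm.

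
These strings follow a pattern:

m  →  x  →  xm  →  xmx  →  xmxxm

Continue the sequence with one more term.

xmxxmxmx

This is a Fibonacci-style word recurrence s(k) = s(k−1)·s(k−2): e.g. x·m = xm.
The next term joins xmxxm and xmx.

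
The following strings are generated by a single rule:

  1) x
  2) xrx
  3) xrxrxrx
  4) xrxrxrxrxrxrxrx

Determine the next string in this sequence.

xrxrxrxrxrxrxrxrxrxrxrxrxrxrxrx

Each string is two copies of the previous one joined by 'r'.
One more doubling of xrxrxrxrxrxrxrx gives the answer.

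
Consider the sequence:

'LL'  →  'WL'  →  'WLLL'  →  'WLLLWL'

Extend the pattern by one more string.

WLLLWLWLLL

From term 3 onward, concatenate the last term with the second-to-last: WL·LL = WLLL, WLLL·WL = WLLLWL, …
So term 5 is WLLLWL·WLLL.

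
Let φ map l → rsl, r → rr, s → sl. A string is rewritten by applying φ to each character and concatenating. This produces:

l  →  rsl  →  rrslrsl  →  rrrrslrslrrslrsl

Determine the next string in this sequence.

φ(rrrrslrslrrslrsl) expands symbol-by-symbol to rr rr rr rr sl rsl rr sl rsl rr rr sl rsl rr sl rsl; joining the 16 pieces gives the next term.

rrrrrrrrslrslrrslrslrrrrslrslrrslrsl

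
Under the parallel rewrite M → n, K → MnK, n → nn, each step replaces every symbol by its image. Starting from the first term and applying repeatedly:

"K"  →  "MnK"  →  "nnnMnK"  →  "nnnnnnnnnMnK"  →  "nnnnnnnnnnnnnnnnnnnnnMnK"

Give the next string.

Applying the rule to each of the 24 symbols of nnnnnnnnnnnnnnnnnnnnnMnK gives the pieces nn nn nn nn nn nn nn nn nn nn nn nn nn nn nn nn nn nn nn nn nn n nn MnK, which concatenate to the answer.

nnnnnnnnnnnnnnnnnnnnnnnnnnnnnnnnnnnnnnnnnnnnnMnK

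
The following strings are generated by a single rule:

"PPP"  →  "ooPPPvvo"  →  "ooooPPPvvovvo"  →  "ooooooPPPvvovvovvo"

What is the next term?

ooooooooPPPvvovvovvovvo

s(k+1) = oo·s(k)·vvo, so each term gains oo as a prefix and vvo as a suffix.
So the next term is oo·ooooooPPPvvovvovvo·vvo.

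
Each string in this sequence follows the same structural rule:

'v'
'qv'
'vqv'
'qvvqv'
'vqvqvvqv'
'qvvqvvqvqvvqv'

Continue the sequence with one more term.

vqvqvvqvqvvqvvqvqvvqv

From term 3 onward, concatenate the second-to-last term with the last: v·qv = vqv, qv·vqv = qvvqv, …
So term 7 is vqvqvvqv·qvvqvvqvqvvqv.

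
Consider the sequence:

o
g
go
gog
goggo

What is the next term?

This is a Fibonacci-style word recurrence s(k) = s(k−1)·s(k−2): e.g. g·o = go.
So term 6 is goggo·gog.

goggogog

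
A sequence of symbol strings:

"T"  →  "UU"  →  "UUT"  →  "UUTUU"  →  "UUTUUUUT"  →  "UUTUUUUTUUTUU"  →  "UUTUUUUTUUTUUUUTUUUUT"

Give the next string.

From term 3 onward, concatenate the last term with the second-to-last: UU·T = UUT, UUT·UU = UUTUU, …
Continuing: UUTUUUUTUUTUUUUTUUUUT · UUTUUUUTUUTUU gives term 8.

UUTUUUUTUUTUUUUTUUUUTUUTUUUUTUUTUU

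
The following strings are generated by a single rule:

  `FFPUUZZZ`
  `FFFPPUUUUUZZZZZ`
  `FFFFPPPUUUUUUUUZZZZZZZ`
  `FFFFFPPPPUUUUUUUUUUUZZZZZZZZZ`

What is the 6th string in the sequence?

Each string has the form F^{n+1} P^{n} U^{3n-1} Z^{2n+1} (n = 1, 2, …).
At n = 6 the blocks have lengths 7, 6, 17, 13.

FFFFFFFPPPPPPUUUUUUUUUUUUUUUUUZZZZZZZZZZZZZ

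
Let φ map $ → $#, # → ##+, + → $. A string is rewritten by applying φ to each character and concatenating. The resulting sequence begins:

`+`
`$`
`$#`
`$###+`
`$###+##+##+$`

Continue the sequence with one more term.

$###+##+##+$##+##+$##+##+$$#

Rewriting each symbol of $###+##+##+$: $→$#, #→##+, #→##+, #→##+, +→$, #→##+, #→##+, +→$, #→##+, #→##+, +→$, $→$#, which concatenates to $# ##+ ##+ ##+ $ ##+ ##+ $ ##+ ##+ $ $#.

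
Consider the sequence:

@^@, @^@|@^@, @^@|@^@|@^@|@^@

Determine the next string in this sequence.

Every step duplicates the string with '|' between the halves.
Doubling @^@|@^@|@^@|@^@ with '|' between the halves:

@^@|@^@|@^@|@^@|@^@|@^@|@^@|@^@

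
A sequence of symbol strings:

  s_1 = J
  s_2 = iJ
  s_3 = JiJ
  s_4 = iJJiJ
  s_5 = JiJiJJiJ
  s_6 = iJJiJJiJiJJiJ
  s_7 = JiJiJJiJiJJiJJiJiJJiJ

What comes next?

iJJiJJiJiJJiJJiJiJJiJiJJiJJiJiJJiJ

This is a Fibonacci-style word recurrence s(k) = s(k−2)·s(k−1): e.g. J·iJ = JiJ.
Continuing: iJJiJJiJiJJiJ · JiJiJJiJiJJiJJiJiJJiJ gives term 8.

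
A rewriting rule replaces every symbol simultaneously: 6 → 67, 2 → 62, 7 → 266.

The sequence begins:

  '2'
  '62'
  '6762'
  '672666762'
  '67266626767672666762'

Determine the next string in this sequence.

672666267676762672666726667266626767672666762

φ(67266626767672666762) expands symbol-by-symbol to 67 266 62 67 67 67 62 67 266 67 266 67 266 62 67 67 67 266 67 62; joining the 20 pieces gives the next term.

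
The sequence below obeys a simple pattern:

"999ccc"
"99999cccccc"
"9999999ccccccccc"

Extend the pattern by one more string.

999999999cccccccccccc

Each string has the form 9^{2n+1} c^{3n} (n = 1, 2, …).
For the next term, n = 4, so the run lengths are 9, 12.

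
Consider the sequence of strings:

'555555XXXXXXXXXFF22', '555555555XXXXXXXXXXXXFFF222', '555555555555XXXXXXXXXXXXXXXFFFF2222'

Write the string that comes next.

The n-th term is 3n 5's then 3n+3 X's then n F's then n 2's, where the shown terms are n = 2, 3, 4.
For the next term, n = 5, so the run lengths are 15, 18, 5, 5.

555555555555555XXXXXXXXXXXXXXXXXXFFFFF22222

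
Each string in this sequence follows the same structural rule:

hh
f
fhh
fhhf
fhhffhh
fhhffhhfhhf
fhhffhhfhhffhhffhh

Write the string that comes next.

fhhffhhfhhffhhffhhfhhffhhfhhf

This is a Fibonacci-style word recurrence s(k) = s(k−1)·s(k−2): e.g. f·hh = fhh.
Continuing: fhhffhhfhhffhhffhh · fhhffhhfhhf gives term 8.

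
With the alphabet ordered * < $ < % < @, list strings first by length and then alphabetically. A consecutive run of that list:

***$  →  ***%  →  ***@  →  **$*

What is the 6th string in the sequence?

**$%

Stepping forward 2 times from **$*: **$* → **$$, then the target.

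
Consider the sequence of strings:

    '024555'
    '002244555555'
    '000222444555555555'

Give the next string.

000022224444555555555555

The n-th term is n 0's then n 2's then n 4's then 3n 5's (n = 1, 2, …).
Setting n = 4 gives 4, 4, 4, 12 characters in each block.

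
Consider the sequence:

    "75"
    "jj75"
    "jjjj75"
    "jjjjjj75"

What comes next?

jjjjjjjj75

Every step adds jj at the front: s(k+1) = jj·s(k).
One more step from jjjjjj75 gives the answer.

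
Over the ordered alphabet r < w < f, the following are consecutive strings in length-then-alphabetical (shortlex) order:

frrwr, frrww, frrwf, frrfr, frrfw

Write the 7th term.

Stepping forward 2 times from frrfw: frrfw → frrff, then the target.

frwrr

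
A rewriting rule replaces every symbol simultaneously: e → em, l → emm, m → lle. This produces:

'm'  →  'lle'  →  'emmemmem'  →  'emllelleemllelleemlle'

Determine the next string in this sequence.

Applying the rule to each of the 21 symbols of emllelleemllelleemlle gives the pieces em lle emm emm em emm emm em em lle emm emm em emm emm em em lle emm emm em, which concatenate to the answer.

emlleemmemmememmemmememlleemmemmememmemmememlleemmemmem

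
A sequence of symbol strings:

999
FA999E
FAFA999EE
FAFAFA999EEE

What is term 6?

Each term wraps the previous one in FA on the left and E on the right.
From FAFAFA999EEE, 2 further steps: FAFAFA999EEE → FAFAFAFA999EEEE → (answer).

FAFAFAFAFA999EEEEE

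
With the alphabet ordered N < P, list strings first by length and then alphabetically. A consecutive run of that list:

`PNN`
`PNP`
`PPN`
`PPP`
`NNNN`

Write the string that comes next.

Treat NNNN as a base-2 numeral over the given alphabet and add one, carrying through any trailing P's.

NNNP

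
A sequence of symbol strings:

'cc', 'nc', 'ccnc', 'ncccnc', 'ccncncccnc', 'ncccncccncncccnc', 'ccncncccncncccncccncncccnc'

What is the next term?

ncccncccncncccncccncncccncncccncccncncccnc

Each term (from the third on) is the two preceding terms concatenated in order: term 3 = cc·nc = ccnc.
Continuing: ncccncccncncccnc · ccncncccncncccncccncncccnc gives term 8.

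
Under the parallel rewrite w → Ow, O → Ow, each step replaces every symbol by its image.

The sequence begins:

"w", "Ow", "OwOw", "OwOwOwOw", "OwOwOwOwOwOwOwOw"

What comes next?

φ(OwOwOwOwOwOwOwOw) expands symbol-by-symbol to Ow Ow Ow Ow Ow Ow Ow Ow Ow Ow Ow Ow Ow Ow Ow Ow; joining the 16 pieces gives the next term.

OwOwOwOwOwOwOwOwOwOwOwOwOwOwOwOw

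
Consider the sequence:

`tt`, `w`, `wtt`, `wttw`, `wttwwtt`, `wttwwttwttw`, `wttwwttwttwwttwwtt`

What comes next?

This is a Fibonacci-style word recurrence s(k) = s(k−1)·s(k−2): e.g. w·tt = wtt.
Continuing: wttwwttwttwwttwwtt · wttwwttwttw gives term 8.

wttwwttwttwwttwwttwttwwttwttw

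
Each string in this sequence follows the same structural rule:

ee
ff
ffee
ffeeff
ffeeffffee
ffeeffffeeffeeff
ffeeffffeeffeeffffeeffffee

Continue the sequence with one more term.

Each term (from the third on) is the previous term followed by the one before it: term 3 = ff·ee = ffee.
So term 8 is ffeeffffeeffeeffffeeffffee·ffeeffffeeffeeff.

ffeeffffeeffeeffffeeffffeeffeeffffeeffeeff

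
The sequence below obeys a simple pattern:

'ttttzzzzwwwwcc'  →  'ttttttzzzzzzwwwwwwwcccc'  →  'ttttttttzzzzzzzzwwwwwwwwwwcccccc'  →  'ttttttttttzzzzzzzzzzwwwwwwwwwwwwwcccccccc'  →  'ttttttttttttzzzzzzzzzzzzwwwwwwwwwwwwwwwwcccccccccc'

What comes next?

ttttttttttttttzzzzzzzzzzzzzzwwwwwwwwwwwwwwwwwwwcccccccccccc

Each string has the form t^{2n+2} z^{2n+2} w^{3n+1} c^{2n} (n = 1, 2, …).
At n = 6 the blocks have lengths 14, 14, 19, 12.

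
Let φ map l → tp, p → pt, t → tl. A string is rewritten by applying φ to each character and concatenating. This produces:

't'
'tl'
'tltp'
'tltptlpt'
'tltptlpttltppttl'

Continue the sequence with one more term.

φ(tltptlpttltppttl) expands symbol-by-symbol to tl tp tl pt tl tp pt tl tl tp tl pt pt tl tl tp; joining the 16 pieces gives the next term.

tltptlpttltppttltltptlptpttltltp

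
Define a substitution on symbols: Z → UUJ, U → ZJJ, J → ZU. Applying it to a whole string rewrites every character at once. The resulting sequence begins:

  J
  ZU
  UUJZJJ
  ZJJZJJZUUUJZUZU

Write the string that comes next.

Rewriting the 15 symbols of ZJJZJJZUUUJZUZU one by one yields UUJ ZU ZU UUJ ZU ZU UUJ ZJJ ZJJ ZJJ ZU UUJ ZJJ UUJ ZJJ; concatenated:

UUJZUZUUUJZUZUUUJZJJZJJZJJZUUUJZJJUUJZJJ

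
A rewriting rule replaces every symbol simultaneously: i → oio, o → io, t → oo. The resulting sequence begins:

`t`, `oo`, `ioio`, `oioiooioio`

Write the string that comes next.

iooioiooioioiooioiooioio

Expanding oioiooioio: o→io, i→oio, o→io, i→oio, o→io, o→io, i→oio, o→io, i→oio, o→io. Concatenated: io oio io oio io io oio io oio io.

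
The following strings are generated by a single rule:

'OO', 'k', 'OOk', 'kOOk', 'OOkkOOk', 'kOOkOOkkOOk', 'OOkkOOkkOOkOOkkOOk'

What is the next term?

From term 3 onward, concatenate the second-to-last term with the last: OO·k = OOk, k·OOk = kOOk, …
So term 8 is kOOkOOkkOOk·OOkkOOkkOOkOOkkOOk.

kOOkOOkkOOkOOkkOOkkOOkOOkkOOk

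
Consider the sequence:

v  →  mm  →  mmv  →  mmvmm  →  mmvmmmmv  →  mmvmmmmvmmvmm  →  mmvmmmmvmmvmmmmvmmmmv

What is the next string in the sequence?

This is a Fibonacci-style word recurrence s(k) = s(k−1)·s(k−2): e.g. mm·v = mmv.
Continuing: mmvmmmmvmmvmmmmvmmmmv · mmvmmmmvmmvmm gives term 8.

mmvmmmmvmmvmmmmvmmmmvmmvmmmmvmmvmm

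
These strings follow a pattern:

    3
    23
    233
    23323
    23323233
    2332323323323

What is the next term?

233232332332323323233

From term 3 onward, concatenate the last term with the second-to-last: 23·3 = 233, 233·23 = 23323, …
So term 7 is 2332323323323·23323233.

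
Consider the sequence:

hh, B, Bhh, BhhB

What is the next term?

Each term (from the third on) is the previous term followed by the one before it: term 3 = B·hh = Bhh.
The next term joins BhhB and Bhh.

BhhBBhh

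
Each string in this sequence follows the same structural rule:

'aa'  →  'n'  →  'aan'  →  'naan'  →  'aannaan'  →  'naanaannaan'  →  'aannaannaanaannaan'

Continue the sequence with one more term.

naanaannaanaannaannaanaannaan

This is a Fibonacci-style word recurrence s(k) = s(k−2)·s(k−1): e.g. aa·n = aan.
So term 8 is naanaannaan·aannaannaanaannaan.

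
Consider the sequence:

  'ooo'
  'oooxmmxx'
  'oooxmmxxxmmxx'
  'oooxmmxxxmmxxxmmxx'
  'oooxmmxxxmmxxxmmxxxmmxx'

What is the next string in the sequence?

Every step adds xmmxx to the end: s(k+1) = s(k)·xmmxx.
One more step from oooxmmxxxmmxxxmmxxxmmxx gives the answer.

oooxmmxxxmmxxxmmxxxmmxxxmmxx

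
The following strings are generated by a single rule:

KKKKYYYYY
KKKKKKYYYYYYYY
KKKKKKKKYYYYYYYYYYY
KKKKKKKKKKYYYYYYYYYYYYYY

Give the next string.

KKKKKKKKKKKKYYYYYYYYYYYYYYYYY

Reading off run lengths: K runs 4, 6, 8, 10; Y runs 5, 8, 11, 14 — each is linear in n, where the shown terms are n = 2, 3, 4, 5.
At n = 6 the blocks have lengths 12, 17.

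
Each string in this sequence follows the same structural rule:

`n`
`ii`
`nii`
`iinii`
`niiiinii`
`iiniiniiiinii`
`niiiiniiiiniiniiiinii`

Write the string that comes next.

This is a Fibonacci-style word recurrence s(k) = s(k−2)·s(k−1): e.g. n·ii = nii.
Continuing: iiniiniiiinii · niiiiniiiiniiniiiinii gives term 8.

iiniiniiiiniiniiiiniiiiniiniiiinii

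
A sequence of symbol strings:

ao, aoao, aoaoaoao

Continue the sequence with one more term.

Every step duplicates the string.
Doubling aoaoaoao:

aoaoaoaoaoaoaoao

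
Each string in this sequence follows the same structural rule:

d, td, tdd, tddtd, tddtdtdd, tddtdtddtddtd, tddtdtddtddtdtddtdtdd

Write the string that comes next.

From term 3 onward, concatenate the last term with the second-to-last: td·d = tdd, tdd·td = tddtd, …
So term 8 is tddtdtddtddtdtddtdtdd·tddtdtddtddtd.

tddtdtddtddtdtddtdtddtddtdtddtddtd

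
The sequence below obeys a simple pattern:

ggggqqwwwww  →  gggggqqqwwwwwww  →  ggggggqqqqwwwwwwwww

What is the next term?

gggggggqqqqqwwwwwwwwwww

Term n consists of n+1 g's, followed by n-1 q's, followed by 2n-1 w's, where the shown terms are n = 3, 4, 5.
At n = 6 the blocks have lengths 7, 5, 11.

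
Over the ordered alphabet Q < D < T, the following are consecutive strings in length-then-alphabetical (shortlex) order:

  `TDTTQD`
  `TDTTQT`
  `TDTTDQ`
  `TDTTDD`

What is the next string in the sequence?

Find the rightmost character of TDTTDD below T, bump it to the next letter, and reset everything to its right to Q.

TDTTDT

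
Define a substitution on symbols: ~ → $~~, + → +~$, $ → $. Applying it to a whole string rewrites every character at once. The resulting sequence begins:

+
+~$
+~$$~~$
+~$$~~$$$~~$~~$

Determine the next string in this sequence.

φ(+~$$~~$$$~~$~~$) expands symbol-by-symbol to +~$ $~~ $ $ $~~ $~~ $ $ $ $~~ $~~ $ $~~ $~~ $; joining the 15 pieces gives the next term.

+~$$~~$$$~~$~~$$$$~~$~~$$~~$~~$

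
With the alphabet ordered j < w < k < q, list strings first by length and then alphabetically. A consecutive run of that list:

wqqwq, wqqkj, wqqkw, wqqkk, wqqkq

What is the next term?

wqqqj

Find the rightmost character of wqqkq below q, bump it to the next letter, and reset everything to its right to j.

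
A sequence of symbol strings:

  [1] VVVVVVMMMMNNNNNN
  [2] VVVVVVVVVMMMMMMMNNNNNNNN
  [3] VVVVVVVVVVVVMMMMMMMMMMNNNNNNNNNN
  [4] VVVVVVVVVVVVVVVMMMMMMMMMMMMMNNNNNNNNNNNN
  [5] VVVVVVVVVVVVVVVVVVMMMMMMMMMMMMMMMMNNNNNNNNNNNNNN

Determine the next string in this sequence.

Term n consists of 3n V's, followed by 3n-2 M's, followed by 2n+2 N's, where the shown terms are n = 2, 3, 4, 5, 6.
For the next term, n = 7, so the run lengths are 21, 19, 16.

VVVVVVVVVVVVVVVVVVVVVMMMMMMMMMMMMMMMMMMMNNNNNNNNNNNNNNNN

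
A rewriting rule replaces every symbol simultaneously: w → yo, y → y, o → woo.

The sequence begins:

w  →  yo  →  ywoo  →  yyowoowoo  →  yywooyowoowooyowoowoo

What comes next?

Replace each of the 21 characters of yywooyowoowooyowoowoo in place — y y yo woo woo y woo yo woo woo yo woo woo y woo yo woo woo yo woo woo — and concatenate.

yyyowoowooywooyowoowooyowoowooywooyowoowooyowoowoo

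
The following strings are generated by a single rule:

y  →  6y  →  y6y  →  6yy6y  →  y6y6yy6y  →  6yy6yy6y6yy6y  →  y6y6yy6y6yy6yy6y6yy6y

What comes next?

From term 3 onward, concatenate the second-to-last term with the last: y·6y = y6y, 6y·y6y = 6yy6y, …
So term 8 is 6yy6yy6y6yy6y·y6y6yy6y6yy6yy6y6yy6y.

6yy6yy6y6yy6yy6y6yy6y6yy6yy6y6yy6y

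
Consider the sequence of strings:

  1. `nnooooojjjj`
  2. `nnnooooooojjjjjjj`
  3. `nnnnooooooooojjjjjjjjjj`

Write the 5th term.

Reading off run lengths: n runs 2, 3, 4; o runs 5, 7, 9; j runs 4, 7, 10 — each is linear in n (n = 1, 2, …).
At n = 5 the blocks have lengths 6, 13, 16.

nnnnnnooooooooooooojjjjjjjjjjjjjjjj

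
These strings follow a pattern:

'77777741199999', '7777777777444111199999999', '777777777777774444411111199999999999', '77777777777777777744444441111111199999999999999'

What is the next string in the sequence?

7777777777777777777777444444444111111111199999999999999999

Each string has the form 7^{4n+2} 4^{2n-1} 1^{2n} 9^{3n+2} (n = 1, 2, …).
Setting n = 5 gives 22, 9, 10, 17 characters in each block.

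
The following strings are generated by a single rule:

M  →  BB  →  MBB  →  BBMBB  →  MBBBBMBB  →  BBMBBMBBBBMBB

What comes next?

This is a Fibonacci-style word recurrence s(k) = s(k−2)·s(k−1): e.g. M·BB = MBB.
The next term joins MBBBBMBB and BBMBBMBBBBMBB.

MBBBBMBBBBMBBMBBBBMBB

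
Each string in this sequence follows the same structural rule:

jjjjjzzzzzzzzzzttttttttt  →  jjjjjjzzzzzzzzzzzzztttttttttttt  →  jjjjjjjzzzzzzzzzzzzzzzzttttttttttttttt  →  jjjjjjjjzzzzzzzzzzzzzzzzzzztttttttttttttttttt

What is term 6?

Term n consists of n+2 j's, followed by 3n+1 z's, followed by 3n t's, where the shown terms are n = 3, 4, 5, 6.
Setting n = 8 gives 10, 25, 24 characters in each block.

jjjjjjjjjjzzzzzzzzzzzzzzzzzzzzzzzzztttttttttttttttttttttttt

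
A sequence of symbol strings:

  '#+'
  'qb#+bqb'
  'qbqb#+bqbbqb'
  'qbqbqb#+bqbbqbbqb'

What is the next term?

Each term wraps the previous one in qb on the left and bqb on the right.
Applying this once more to qbqbqb#+bqbbqbbqb:

qbqbqbqb#+bqbbqbbqbbqb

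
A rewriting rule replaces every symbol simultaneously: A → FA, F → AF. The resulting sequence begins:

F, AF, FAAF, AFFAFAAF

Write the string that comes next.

FAAFAFFAAFFAFAAF

Expanding AFFAFAAF: A→FA, F→AF, F→AF, A→FA, F→AF, A→FA, A→FA, F→AF. Concatenated: FA AF AF FA AF FA FA AF.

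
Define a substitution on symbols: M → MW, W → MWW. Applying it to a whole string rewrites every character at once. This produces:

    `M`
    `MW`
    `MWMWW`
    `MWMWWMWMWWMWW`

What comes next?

Rewriting the 13 symbols of MWMWWMWMWWMWW one by one yields MW MWW MW MWW MWW MW MWW MW MWW MWW MW MWW MWW; concatenated:

MWMWWMWMWWMWWMWMWWMWMWWMWWMWMWWMWW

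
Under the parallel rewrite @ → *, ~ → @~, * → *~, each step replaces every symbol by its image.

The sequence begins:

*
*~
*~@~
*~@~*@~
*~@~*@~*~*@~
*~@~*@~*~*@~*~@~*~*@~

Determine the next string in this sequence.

Rewriting the 21 symbols of *~@~*@~*~*@~*~@~*~*@~ one by one yields *~ @~ * @~ *~ * @~ *~ @~ *~ * @~ *~ @~ * @~ *~ @~ *~ * @~; concatenated:

*~@~*@~*~*@~*~@~*~*@~*~@~*@~*~@~*~*@~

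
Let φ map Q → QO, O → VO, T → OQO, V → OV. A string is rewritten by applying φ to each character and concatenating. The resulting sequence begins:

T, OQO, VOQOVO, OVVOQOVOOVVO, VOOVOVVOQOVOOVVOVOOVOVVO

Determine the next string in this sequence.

OVVOVOOVVOOVOVVOQOVOOVVOVOOVOVVOOVVOVOOVVOOVOVVO

Replace each of the 24 characters of VOOVOVVOQOVOOVVOVOOVOVVO in place — OV VO VO OV VO OV OV VO QO VO OV VO VO OV OV VO OV VO VO OV VO OV OV VO — and concatenate.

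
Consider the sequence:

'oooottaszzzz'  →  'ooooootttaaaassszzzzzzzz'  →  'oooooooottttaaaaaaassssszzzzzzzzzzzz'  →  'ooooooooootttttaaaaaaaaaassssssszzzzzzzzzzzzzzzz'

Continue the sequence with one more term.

The n-th term is 2n+2 o's then n+1 t's then 3n-2 a's then 2n-1 s's then 4n z's (n = 1, 2, …).
For the next term, n = 5, so the run lengths are 12, 6, 13, 9, 20.

oooooooooooottttttaaaaaaaaaaaaassssssssszzzzzzzzzzzzzzzzzzzz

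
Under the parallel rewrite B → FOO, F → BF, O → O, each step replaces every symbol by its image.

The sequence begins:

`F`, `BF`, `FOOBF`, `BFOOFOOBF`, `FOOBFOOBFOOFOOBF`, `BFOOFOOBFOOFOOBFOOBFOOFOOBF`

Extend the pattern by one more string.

Applying the rule to each of the 27 symbols of BFOOFOOBFOOFOOBFOOBFOOFOOBF gives the pieces FOO BF O O BF O O FOO BF O O BF O O FOO BF O O FOO BF O O BF O O FOO BF, which concatenate to the answer.

FOOBFOOBFOOFOOBFOOBFOOFOOBFOOFOOBFOOBFOOFOOBF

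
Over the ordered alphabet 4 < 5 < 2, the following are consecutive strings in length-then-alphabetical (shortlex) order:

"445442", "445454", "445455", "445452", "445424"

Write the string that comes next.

Find the rightmost character of 445424 below 2, bump it to the next letter, and reset everything to its right to 4.

445425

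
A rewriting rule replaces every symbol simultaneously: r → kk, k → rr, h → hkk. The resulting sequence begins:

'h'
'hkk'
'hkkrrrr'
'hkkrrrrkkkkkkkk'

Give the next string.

Rewriting the 15 symbols of hkkrrrrkkkkkkkk one by one yields hkk rr rr kk kk kk kk rr rr rr rr rr rr rr rr; concatenated:

hkkrrrrkkkkkkkkrrrrrrrrrrrrrrrr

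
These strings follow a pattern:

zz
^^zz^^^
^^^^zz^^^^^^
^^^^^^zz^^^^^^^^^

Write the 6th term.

^^^^^^^^^^zz^^^^^^^^^^^^^^^

Every step adds ^^ to the front and ^^^ to the end of the previous string.
From ^^^^^^zz^^^^^^^^^, 2 further steps: ^^^^^^zz^^^^^^^^^ → ^^^^^^^^zz^^^^^^^^^^^^ → (answer).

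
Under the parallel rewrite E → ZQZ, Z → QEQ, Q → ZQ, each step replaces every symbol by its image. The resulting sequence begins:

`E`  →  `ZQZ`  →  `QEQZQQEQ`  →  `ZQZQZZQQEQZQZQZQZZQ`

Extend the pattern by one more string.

φ(ZQZQZZQQEQZQZQZQZZQ) expands symbol-by-symbol to QEQ ZQ QEQ ZQ QEQ QEQ ZQ ZQ ZQZ ZQ QEQ ZQ QEQ ZQ QEQ ZQ QEQ QEQ ZQ; joining the 19 pieces gives the next term.

QEQZQQEQZQQEQQEQZQZQZQZZQQEQZQQEQZQQEQZQQEQQEQZQ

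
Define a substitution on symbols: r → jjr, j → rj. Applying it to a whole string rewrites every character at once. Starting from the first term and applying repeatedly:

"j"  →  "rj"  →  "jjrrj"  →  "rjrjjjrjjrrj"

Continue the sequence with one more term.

jjrrjjjrrjrjrjjjrrjrjjjrjjrrj

Apply φ to rjrjjjrjjrrj symbol by symbol: r→jjr, j→rj, r→jjr, j→rj, j→rj, j→rj, r→jjr, j→rj, j→rj, r→jjr, r→jjr, j→rj; joined: jjr rj jjr rj rj rj jjr rj rj jjr jjr rj.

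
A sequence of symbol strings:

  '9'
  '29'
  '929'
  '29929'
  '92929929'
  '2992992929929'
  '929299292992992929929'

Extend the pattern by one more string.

This is a Fibonacci-style word recurrence s(k) = s(k−2)·s(k−1): e.g. 9·29 = 929.
So term 8 is 2992992929929·929299292992992929929.

2992992929929929299292992992929929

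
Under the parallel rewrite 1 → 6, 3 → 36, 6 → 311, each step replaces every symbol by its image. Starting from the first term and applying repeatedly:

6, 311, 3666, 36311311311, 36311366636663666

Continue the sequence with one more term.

Rewriting the 17 symbols of 36311366636663666 one by one yields 36 311 36 6 6 36 311 311 311 36 311 311 311 36 311 311 311; concatenated:

363113666363113113113631131131136311311311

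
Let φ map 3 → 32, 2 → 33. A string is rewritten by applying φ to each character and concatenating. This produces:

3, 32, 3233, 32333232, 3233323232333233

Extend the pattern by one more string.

32333232323332333233323232333232

φ(3233323232333233) expands symbol-by-symbol to 32 33 32 32 32 33 32 33 32 33 32 32 32 33 32 32; joining the 16 pieces gives the next term.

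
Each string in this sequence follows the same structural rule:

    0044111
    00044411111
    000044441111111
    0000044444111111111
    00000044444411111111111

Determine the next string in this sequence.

Reading off run lengths: 0 runs 2, 3, 4, 5, 6; 4 runs 2, 3, 4, 5, 6; 1 runs 3, 5, 7, 9, 11 — each is linear in n (n = 1, 2, …).
At n = 6 the blocks have lengths 7, 7, 13.

000000044444441111111111111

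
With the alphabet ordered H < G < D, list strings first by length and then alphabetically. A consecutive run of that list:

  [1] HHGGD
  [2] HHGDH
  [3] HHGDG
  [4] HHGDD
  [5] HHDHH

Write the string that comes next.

HHDHG

The successor of HHDHH increments the rightmost position that isn't already D and resets every position after it to H.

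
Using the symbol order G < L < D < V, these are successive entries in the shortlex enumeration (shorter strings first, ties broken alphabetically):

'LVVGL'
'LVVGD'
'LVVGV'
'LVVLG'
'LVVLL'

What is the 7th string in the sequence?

Advancing 2 positions from LVVLL through LVVLL → LVVLD reaches term 7.

LVVLV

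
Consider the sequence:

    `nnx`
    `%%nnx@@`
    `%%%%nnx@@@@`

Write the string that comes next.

Every step adds %% to the front and @@ to the end of the previous string.
Applying this once more to %%%%nnx@@@@:

%%%%%%nnx@@@@@@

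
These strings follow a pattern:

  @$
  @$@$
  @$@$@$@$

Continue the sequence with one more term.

@$@$@$@$@$@$@$@$

Every step duplicates the string.
So the next term is two copies of @$@$@$@$.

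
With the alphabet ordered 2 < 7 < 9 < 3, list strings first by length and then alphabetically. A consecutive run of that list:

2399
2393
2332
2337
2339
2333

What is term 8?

7227

Continuing the enumeration 2 steps past 2333: 2333 → 7222 → (answer).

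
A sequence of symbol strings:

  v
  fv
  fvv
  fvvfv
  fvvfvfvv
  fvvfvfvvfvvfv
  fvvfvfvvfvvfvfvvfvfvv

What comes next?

Each term (from the third on) is the previous term followed by the one before it: term 3 = fv·v = fvv.
So term 8 is fvvfvfvvfvvfvfvvfvfvv·fvvfvfvvfvvfv.

fvvfvfvvfvvfvfvvfvfvvfvvfvfvvfvvfv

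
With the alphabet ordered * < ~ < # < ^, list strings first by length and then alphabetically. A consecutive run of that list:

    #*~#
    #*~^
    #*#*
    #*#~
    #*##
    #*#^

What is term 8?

Continuing the enumeration 2 steps past #*#^: #*#^ → #*^* → (answer).

#*^~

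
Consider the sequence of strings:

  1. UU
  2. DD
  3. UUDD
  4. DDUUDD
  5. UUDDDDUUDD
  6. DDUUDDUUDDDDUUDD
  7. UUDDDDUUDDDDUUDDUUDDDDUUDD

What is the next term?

This is a Fibonacci-style word recurrence s(k) = s(k−2)·s(k−1): e.g. UU·DD = UUDD.
So term 8 is DDUUDDUUDDDDUUDD·UUDDDDUUDDDDUUDDUUDDDDUUDD.

DDUUDDUUDDDDUUDDUUDDDDUUDDDDUUDDUUDDDDUUDD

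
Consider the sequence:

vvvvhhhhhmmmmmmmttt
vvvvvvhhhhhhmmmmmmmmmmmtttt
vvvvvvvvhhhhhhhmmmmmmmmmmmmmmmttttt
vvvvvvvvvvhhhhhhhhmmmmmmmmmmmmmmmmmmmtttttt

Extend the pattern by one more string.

vvvvvvvvvvvvhhhhhhhhhmmmmmmmmmmmmmmmmmmmmmmmttttttt

Each string has the form v^{2n} h^{n+3} m^{4n-1} t^{n+1}, where the shown terms are n = 2, 3, 4, 5.
For the next term, n = 6, so the run lengths are 12, 9, 23, 7.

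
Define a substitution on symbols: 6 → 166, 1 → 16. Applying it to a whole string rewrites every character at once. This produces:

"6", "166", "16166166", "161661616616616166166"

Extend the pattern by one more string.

Applying the rule to each of the 21 symbols of 161661616616616166166 gives the pieces 16 166 16 166 166 16 166 16 166 166 16 166 166 16 166 16 166 166 16 166 166, which concatenate to the answer.

1616616166166161661616616616166166161661616616616166166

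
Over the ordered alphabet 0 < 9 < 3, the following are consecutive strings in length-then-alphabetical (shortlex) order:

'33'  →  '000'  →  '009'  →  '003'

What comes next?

090

The successor of 003 increments the rightmost position that isn't already 3 and resets every position after it to 0.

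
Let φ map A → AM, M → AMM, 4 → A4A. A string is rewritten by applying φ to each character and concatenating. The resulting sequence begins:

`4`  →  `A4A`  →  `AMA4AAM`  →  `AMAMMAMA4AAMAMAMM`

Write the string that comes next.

AMAMMAMAMMAMMAMAMMAMA4AAMAMAMMAMAMMAMAMMAMM

φ(AMAMMAMA4AAMAMAMM) expands symbol-by-symbol to AM AMM AM AMM AMM AM AMM AM A4A AM AM AMM AM AMM AM AMM AMM; joining the 17 pieces gives the next term.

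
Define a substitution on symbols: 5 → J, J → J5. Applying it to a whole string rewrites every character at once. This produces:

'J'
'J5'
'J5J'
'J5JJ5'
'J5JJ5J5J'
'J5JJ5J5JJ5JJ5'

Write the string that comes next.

Applying the rule to each of the 13 symbols of J5JJ5J5JJ5JJ5 gives the pieces J5 J J5 J5 J J5 J J5 J5 J J5 J5 J, which concatenate to the answer.

J5JJ5J5JJ5JJ5J5JJ5J5J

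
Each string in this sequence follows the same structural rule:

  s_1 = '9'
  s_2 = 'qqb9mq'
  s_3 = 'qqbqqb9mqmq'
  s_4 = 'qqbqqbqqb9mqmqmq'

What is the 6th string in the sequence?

s(k+1) = qqb·s(k)·mq, so each term gains qqb as a prefix and mq as a suffix.
From qqbqqbqqb9mqmqmq, 2 further steps: qqbqqbqqb9mqmqmq → qqbqqbqqbqqb9mqmqmqmq → (answer).

qqbqqbqqbqqbqqb9mqmqmqmqmq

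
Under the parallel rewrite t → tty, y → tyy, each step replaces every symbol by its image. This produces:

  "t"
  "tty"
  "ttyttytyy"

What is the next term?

Rewriting each symbol of ttyttytyy: t→tty, t→tty, y→tyy, t→tty, t→tty, y→tyy, t→tty, y→tyy, y→tyy, which concatenates to tty tty tyy tty tty tyy tty tyy tyy.

ttyttytyyttyttytyyttytyytyy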